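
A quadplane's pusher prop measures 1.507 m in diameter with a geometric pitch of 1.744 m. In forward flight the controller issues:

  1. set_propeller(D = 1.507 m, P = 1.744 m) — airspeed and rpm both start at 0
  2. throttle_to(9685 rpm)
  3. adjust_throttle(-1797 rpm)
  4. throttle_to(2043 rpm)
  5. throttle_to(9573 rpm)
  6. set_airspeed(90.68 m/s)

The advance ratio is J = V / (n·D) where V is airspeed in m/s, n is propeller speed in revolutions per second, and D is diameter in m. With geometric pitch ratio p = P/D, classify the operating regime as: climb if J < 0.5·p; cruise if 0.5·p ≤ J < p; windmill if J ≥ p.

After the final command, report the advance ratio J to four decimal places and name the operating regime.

J = 0.3771, regime = climb

set_propeller: D = 1.507 m, P = 1.744 m (p = P/D = 1.157266); state ← (V=0, rpm=0)
throttle_to(9685): rpm ← 9685
adjust_throttle(-1797): rpm ← 9685 -1797 = 7888
throttle_to(2043): rpm ← 2043
throttle_to(9573): rpm ← 9573
set_airspeed(90.68): V ← 90.68 m/s
final state: V = 90.68 m/s, rpm = 9573 → n = rpm/60 = 159.550000 rev/s
J = V / (n·D) = 90.68 / (159.550000 × 1.507) = 0.377139
regime bands: climb J<0.5786 | cruise [0.5786, 1.1573) | windmill J≥1.1573
J = 0.3771 → climb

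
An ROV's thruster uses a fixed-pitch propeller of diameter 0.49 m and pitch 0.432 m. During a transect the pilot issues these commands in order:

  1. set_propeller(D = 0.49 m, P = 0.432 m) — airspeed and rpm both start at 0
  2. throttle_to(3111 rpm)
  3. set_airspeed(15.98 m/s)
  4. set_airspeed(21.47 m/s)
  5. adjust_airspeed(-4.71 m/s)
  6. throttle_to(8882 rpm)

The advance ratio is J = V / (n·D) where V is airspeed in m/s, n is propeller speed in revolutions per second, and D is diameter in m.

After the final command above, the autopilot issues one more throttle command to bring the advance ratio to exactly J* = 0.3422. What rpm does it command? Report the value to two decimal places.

rpm = 5997.21

set_propeller: D = 0.49 m, P = 0.432 m (p = P/D = 0.881633); state ← (V=0, rpm=0)
throttle_to(3111): rpm ← 3111
set_airspeed(15.98): V ← 15.98 m/s
set_airspeed(21.47): V ← 21.47 m/s
adjust_airspeed(-4.71): V ← 21.47 -4.71 = 16.76 m/s
throttle_to(8882): rpm ← 8882
final state: V = 16.76 m/s, rpm = 8882 → n = rpm/60 = 148.033333 rev/s
target J* = 0.3422; solve J* = V/(n·D) for n: n = V/(J*·D) = 16.76/(0.3422 × 0.49) = 99.953482 rev/s
rpm = 60·n = 5997.208936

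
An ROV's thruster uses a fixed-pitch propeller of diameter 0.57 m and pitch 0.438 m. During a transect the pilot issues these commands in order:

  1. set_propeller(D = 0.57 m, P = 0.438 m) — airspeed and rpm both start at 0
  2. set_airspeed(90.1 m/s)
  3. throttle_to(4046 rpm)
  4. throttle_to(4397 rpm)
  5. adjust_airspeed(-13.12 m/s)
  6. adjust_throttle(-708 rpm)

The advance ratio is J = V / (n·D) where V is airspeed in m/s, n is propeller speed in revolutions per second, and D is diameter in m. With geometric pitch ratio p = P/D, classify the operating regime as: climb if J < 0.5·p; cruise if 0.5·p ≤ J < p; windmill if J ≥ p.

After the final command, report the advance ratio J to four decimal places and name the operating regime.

set_propeller: D = 0.57 m, P = 0.438 m (p = P/D = 0.768421); state ← (V=0, rpm=0)
set_airspeed(90.1): V ← 90.1 m/s
throttle_to(4046): rpm ← 4046
throttle_to(4397): rpm ← 4397
adjust_airspeed(-13.12): V ← 90.1 -13.12 = 76.98 m/s
adjust_throttle(-708): rpm ← 4397 -708 = 3689
final state: V = 76.98 m/s, rpm = 3689 → n = rpm/60 = 61.483333 rev/s
J = V / (n·D) = 76.98 / (61.483333 × 0.57) = 2.196573
regime bands: climb J<0.3842 | cruise [0.3842, 0.7684) | windmill J≥0.7684
J = 2.1966 → windmill

J = 2.1966, regime = windmill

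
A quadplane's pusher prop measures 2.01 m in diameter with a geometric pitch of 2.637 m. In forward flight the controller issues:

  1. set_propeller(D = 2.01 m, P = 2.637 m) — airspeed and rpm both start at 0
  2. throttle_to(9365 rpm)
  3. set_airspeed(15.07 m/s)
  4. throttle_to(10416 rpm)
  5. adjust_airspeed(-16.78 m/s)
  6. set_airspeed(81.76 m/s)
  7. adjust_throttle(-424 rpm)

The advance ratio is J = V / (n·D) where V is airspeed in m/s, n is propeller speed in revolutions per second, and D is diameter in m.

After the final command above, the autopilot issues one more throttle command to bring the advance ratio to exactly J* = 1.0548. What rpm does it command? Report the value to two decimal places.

set_propeller: D = 2.01 m, P = 2.637 m (p = P/D = 1.311940); state ← (V=0, rpm=0)
throttle_to(9365): rpm ← 9365
set_airspeed(15.07): V ← 15.07 m/s
throttle_to(10416): rpm ← 10416
adjust_airspeed(-16.78): V ← 15.07 -16.78 = -1.71 m/s
set_airspeed(81.76): V ← 81.76 m/s
adjust_throttle(-424): rpm ← 10416 -424 = 9992
final state: V = 81.76 m/s, rpm = 9992 → n = rpm/60 = 166.533333 rev/s
target J* = 1.0548; solve J* = V/(n·D) for n: n = V/(J*·D) = 81.76/(1.0548 × 2.01) = 38.563346 rev/s
rpm = 60·n = 2313.800735

rpm = 2313.80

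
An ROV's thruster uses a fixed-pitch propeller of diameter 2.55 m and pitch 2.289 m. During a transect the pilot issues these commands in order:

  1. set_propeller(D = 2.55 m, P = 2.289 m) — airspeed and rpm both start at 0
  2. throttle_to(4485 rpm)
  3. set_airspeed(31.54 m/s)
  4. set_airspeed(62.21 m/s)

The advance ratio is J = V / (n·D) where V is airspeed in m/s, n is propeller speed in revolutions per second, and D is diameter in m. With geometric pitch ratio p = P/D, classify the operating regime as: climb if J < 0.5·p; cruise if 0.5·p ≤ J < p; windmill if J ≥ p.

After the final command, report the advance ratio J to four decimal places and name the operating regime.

set_propeller: D = 2.55 m, P = 2.289 m (p = P/D = 0.897647); state ← (V=0, rpm=0)
throttle_to(4485): rpm ← 4485
set_airspeed(31.54): V ← 31.54 m/s
set_airspeed(62.21): V ← 62.21 m/s
final state: V = 62.21 m/s, rpm = 4485 → n = rpm/60 = 74.750000 rev/s
J = V / (n·D) = 62.21 / (74.750000 × 2.55) = 0.326369
regime bands: climb J<0.4488 | cruise [0.4488, 0.8976) | windmill J≥0.8976
J = 0.3264 → climb

J = 0.3264, regime = climb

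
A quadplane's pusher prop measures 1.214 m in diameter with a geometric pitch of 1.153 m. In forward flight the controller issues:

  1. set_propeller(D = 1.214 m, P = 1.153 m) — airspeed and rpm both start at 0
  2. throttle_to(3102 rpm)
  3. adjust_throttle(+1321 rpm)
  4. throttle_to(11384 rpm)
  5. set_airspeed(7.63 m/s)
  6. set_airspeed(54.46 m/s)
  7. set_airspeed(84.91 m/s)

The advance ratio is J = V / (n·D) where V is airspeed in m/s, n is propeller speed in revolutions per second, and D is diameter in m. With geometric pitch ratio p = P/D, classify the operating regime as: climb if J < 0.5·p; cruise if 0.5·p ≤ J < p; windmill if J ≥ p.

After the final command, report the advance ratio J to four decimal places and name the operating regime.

set_propeller: D = 1.214 m, P = 1.153 m (p = P/D = 0.949753); state ← (V=0, rpm=0)
throttle_to(3102): rpm ← 3102
adjust_throttle(+1321): rpm ← 3102 +1321 = 4423
throttle_to(11384): rpm ← 11384
set_airspeed(7.63): V ← 7.63 m/s
set_airspeed(54.46): V ← 54.46 m/s
set_airspeed(84.91): V ← 84.91 m/s
final state: V = 84.91 m/s, rpm = 11384 → n = rpm/60 = 189.733333 rev/s
J = V / (n·D) = 84.91 / (189.733333 × 1.214) = 0.368635
regime bands: climb J<0.4749 | cruise [0.4749, 0.9498) | windmill J≥0.9498
J = 0.3686 → climb

J = 0.3686, regime = climb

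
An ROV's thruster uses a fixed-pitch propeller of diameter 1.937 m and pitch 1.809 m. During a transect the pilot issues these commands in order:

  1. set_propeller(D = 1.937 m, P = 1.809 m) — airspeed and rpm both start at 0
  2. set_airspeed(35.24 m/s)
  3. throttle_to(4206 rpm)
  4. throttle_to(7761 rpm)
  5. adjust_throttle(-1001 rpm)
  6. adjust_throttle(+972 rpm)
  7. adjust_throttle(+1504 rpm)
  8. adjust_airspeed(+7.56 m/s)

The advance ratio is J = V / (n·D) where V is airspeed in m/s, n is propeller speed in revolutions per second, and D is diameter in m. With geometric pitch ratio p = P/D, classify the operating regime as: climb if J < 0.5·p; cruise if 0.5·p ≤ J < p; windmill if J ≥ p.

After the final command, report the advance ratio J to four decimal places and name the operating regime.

J = 0.1435, regime = climb

set_propeller: D = 1.937 m, P = 1.809 m (p = P/D = 0.933918); state ← (V=0, rpm=0)
set_airspeed(35.24): V ← 35.24 m/s
throttle_to(4206): rpm ← 4206
throttle_to(7761): rpm ← 7761
adjust_throttle(-1001): rpm ← 7761 -1001 = 6760
adjust_throttle(+972): rpm ← 6760 +972 = 7732
adjust_throttle(+1504): rpm ← 7732 +1504 = 9236
adjust_airspeed(+7.56): V ← 35.24 +7.56 = 42.8 m/s
final state: V = 42.8 m/s, rpm = 9236 → n = rpm/60 = 153.933333 rev/s
J = V / (n·D) = 42.8 / (153.933333 × 1.937) = 0.143543
regime bands: climb J<0.4670 | cruise [0.4670, 0.9339) | windmill J≥0.9339
J = 0.1435 → climb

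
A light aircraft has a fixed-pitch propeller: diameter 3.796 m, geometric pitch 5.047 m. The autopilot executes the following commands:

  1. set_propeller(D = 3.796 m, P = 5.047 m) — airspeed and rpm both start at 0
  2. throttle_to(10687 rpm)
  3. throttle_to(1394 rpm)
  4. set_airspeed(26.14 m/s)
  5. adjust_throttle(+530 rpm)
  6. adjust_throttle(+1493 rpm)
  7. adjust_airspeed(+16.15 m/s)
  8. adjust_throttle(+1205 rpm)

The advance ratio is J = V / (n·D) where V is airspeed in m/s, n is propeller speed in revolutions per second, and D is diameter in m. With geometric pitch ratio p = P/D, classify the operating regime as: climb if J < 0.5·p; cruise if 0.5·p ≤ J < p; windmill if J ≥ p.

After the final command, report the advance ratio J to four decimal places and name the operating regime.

J = 0.1446, regime = climb

set_propeller: D = 3.796 m, P = 5.047 m (p = P/D = 1.329557); state ← (V=0, rpm=0)
throttle_to(10687): rpm ← 10687
throttle_to(1394): rpm ← 1394
set_airspeed(26.14): V ← 26.14 m/s
adjust_throttle(+530): rpm ← 1394 +530 = 1924
adjust_throttle(+1493): rpm ← 1924 +1493 = 3417
adjust_airspeed(+16.15): V ← 26.14 +16.15 = 42.29 m/s
adjust_throttle(+1205): rpm ← 3417 +1205 = 4622
final state: V = 42.29 m/s, rpm = 4622 → n = rpm/60 = 77.033333 rev/s
J = V / (n·D) = 42.29 / (77.033333 × 3.796) = 0.144621
regime bands: climb J<0.6648 | cruise [0.6648, 1.3296) | windmill J≥1.3296
J = 0.1446 → climb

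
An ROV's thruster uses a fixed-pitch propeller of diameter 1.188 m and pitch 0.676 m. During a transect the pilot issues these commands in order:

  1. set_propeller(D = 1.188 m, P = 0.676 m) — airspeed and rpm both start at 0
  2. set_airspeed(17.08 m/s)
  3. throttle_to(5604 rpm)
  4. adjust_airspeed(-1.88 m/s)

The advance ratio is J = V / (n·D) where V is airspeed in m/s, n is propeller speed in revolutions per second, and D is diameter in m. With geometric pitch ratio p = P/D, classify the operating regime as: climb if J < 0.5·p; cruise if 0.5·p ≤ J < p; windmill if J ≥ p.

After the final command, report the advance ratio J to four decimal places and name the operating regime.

J = 0.1370, regime = climb

set_propeller: D = 1.188 m, P = 0.676 m (p = P/D = 0.569024); state ← (V=0, rpm=0)
set_airspeed(17.08): V ← 17.08 m/s
throttle_to(5604): rpm ← 5604
adjust_airspeed(-1.88): V ← 17.08 -1.88 = 15.2 m/s
final state: V = 15.2 m/s, rpm = 5604 → n = rpm/60 = 93.400000 rev/s
J = V / (n·D) = 15.2 / (93.400000 × 1.188) = 0.136987
regime bands: climb J<0.2845 | cruise [0.2845, 0.5690) | windmill J≥0.5690
J = 0.1370 → climb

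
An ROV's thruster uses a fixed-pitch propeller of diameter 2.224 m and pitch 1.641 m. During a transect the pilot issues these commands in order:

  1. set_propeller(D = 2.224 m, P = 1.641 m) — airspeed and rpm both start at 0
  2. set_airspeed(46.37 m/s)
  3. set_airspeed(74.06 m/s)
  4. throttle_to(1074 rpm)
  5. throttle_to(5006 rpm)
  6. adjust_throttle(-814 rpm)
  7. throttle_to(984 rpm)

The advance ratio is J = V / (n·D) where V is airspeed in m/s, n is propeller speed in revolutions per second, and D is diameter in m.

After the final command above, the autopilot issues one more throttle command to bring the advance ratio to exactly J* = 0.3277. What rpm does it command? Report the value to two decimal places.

set_propeller: D = 2.224 m, P = 1.641 m (p = P/D = 0.737860); state ← (V=0, rpm=0)
set_airspeed(46.37): V ← 46.37 m/s
set_airspeed(74.06): V ← 74.06 m/s
throttle_to(1074): rpm ← 1074
throttle_to(5006): rpm ← 5006
adjust_throttle(-814): rpm ← 5006 -814 = 4192
throttle_to(984): rpm ← 984
final state: V = 74.06 m/s, rpm = 984 → n = rpm/60 = 16.400000 rev/s
target J* = 0.3277; solve J* = V/(n·D) for n: n = V/(J*·D) = 74.06/(0.3277 × 2.224) = 101.618431 rev/s
rpm = 60·n = 6097.105837

rpm = 6097.11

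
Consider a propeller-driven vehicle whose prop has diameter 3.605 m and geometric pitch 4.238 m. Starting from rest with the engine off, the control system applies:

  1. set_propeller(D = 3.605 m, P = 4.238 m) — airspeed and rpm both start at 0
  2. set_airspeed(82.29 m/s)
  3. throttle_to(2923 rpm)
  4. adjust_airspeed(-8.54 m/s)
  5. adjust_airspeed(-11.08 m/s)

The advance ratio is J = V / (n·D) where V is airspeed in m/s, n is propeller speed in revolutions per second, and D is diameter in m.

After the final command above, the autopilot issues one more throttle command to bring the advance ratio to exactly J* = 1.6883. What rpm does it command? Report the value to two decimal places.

set_propeller: D = 3.605 m, P = 4.238 m (p = P/D = 1.175589); state ← (V=0, rpm=0)
set_airspeed(82.29): V ← 82.29 m/s
throttle_to(2923): rpm ← 2923
adjust_airspeed(-8.54): V ← 82.29 -8.54 = 73.75 m/s
adjust_airspeed(-11.08): V ← 73.75 -11.08 = 62.67 m/s
final state: V = 62.67 m/s, rpm = 2923 → n = rpm/60 = 48.716667 rev/s
target J* = 1.6883; solve J* = V/(n·D) for n: n = V/(J*·D) = 62.67/(1.6883 × 3.605) = 10.296860 rev/s
rpm = 60·n = 617.811596

rpm = 617.81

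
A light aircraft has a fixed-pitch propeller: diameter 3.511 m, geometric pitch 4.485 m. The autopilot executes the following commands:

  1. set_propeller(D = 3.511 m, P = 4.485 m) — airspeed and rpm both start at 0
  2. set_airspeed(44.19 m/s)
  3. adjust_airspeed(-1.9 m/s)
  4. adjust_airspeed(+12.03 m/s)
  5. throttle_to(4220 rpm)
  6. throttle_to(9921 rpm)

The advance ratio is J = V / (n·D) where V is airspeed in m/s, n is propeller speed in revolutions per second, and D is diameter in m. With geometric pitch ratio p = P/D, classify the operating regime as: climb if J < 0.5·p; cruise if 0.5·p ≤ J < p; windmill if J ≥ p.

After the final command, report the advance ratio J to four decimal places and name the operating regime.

set_propeller: D = 3.511 m, P = 4.485 m (p = P/D = 1.277414); state ← (V=0, rpm=0)
set_airspeed(44.19): V ← 44.19 m/s
adjust_airspeed(-1.9): V ← 44.19 -1.9 = 42.29 m/s
adjust_airspeed(+12.03): V ← 42.29 +12.03 = 54.32 m/s
throttle_to(4220): rpm ← 4220
throttle_to(9921): rpm ← 9921
final state: V = 54.32 m/s, rpm = 9921 → n = rpm/60 = 165.350000 rev/s
J = V / (n·D) = 54.32 / (165.350000 × 3.511) = 0.093567
regime bands: climb J<0.6387 | cruise [0.6387, 1.2774) | windmill J≥1.2774
J = 0.0936 → climb

J = 0.0936, regime = climb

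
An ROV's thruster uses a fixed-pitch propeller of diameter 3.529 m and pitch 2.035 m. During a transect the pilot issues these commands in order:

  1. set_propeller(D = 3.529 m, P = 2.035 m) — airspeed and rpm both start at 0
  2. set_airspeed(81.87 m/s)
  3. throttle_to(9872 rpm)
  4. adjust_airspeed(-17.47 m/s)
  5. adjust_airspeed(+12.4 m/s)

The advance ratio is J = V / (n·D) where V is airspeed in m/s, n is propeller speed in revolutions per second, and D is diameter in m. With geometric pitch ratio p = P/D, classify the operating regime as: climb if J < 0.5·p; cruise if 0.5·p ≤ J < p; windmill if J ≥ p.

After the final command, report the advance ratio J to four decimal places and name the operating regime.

J = 0.1323, regime = climb

set_propeller: D = 3.529 m, P = 2.035 m (p = P/D = 0.576651); state ← (V=0, rpm=0)
set_airspeed(81.87): V ← 81.87 m/s
throttle_to(9872): rpm ← 9872
adjust_airspeed(-17.47): V ← 81.87 -17.47 = 64.4 m/s
adjust_airspeed(+12.4): V ← 64.4 +12.4 = 76.8 m/s
final state: V = 76.8 m/s, rpm = 9872 → n = rpm/60 = 164.533333 rev/s
J = V / (n·D) = 76.8 / (164.533333 × 3.529) = 0.132268
regime bands: climb J<0.2883 | cruise [0.2883, 0.5767) | windmill J≥0.5767
J = 0.1323 → climb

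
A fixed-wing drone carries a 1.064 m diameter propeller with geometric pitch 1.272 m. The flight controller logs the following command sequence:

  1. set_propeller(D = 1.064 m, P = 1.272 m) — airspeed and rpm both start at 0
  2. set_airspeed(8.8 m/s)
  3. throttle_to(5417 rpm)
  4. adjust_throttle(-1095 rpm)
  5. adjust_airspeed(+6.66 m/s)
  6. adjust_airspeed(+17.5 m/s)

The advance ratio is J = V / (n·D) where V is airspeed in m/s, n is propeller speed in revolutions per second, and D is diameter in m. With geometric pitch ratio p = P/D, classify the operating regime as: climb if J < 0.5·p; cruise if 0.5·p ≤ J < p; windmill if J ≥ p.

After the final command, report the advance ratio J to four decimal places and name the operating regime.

J = 0.4300, regime = climb

set_propeller: D = 1.064 m, P = 1.272 m (p = P/D = 1.195489); state ← (V=0, rpm=0)
set_airspeed(8.8): V ← 8.8 m/s
throttle_to(5417): rpm ← 5417
adjust_throttle(-1095): rpm ← 5417 -1095 = 4322
adjust_airspeed(+6.66): V ← 8.8 +6.66 = 15.46 m/s
adjust_airspeed(+17.5): V ← 15.46 +17.5 = 32.96 m/s
final state: V = 32.96 m/s, rpm = 4322 → n = rpm/60 = 72.033333 rev/s
J = V / (n·D) = 32.96 / (72.033333 × 1.064) = 0.430043
regime bands: climb J<0.5977 | cruise [0.5977, 1.1955) | windmill J≥1.1955
J = 0.4300 → climb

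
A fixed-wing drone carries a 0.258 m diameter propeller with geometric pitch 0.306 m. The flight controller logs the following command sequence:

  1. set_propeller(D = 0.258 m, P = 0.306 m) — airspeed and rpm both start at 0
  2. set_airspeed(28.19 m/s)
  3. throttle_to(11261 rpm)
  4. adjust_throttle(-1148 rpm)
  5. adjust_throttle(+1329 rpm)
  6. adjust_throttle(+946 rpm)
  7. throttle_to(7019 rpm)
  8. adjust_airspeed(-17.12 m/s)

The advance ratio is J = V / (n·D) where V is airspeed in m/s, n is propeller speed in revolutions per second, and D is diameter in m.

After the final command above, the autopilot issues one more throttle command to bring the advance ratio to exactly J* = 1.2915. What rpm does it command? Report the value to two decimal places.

set_propeller: D = 0.258 m, P = 0.306 m (p = P/D = 1.186047); state ← (V=0, rpm=0)
set_airspeed(28.19): V ← 28.19 m/s
throttle_to(11261): rpm ← 11261
adjust_throttle(-1148): rpm ← 11261 -1148 = 10113
adjust_throttle(+1329): rpm ← 10113 +1329 = 11442
adjust_throttle(+946): rpm ← 11442 +946 = 12388
throttle_to(7019): rpm ← 7019
adjust_airspeed(-17.12): V ← 28.19 -17.12 = 11.07 m/s
final state: V = 11.07 m/s, rpm = 7019 → n = rpm/60 = 116.983333 rev/s
target J* = 1.2915; solve J* = V/(n·D) for n: n = V/(J*·D) = 11.07/(1.2915 × 0.258) = 33.222591 rev/s
rpm = 60·n = 1993.355482

rpm = 1993.36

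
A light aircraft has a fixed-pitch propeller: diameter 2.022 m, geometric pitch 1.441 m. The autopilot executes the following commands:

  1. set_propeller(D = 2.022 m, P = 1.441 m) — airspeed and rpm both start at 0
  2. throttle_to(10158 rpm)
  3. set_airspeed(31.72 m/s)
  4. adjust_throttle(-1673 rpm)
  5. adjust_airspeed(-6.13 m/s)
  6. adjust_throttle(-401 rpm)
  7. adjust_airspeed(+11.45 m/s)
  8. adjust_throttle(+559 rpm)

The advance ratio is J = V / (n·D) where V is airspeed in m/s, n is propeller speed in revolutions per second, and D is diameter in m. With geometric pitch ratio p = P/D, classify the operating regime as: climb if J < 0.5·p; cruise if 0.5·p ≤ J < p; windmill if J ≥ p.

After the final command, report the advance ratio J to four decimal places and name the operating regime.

J = 0.1272, regime = climb

set_propeller: D = 2.022 m, P = 1.441 m (p = P/D = 0.712661); state ← (V=0, rpm=0)
throttle_to(10158): rpm ← 10158
set_airspeed(31.72): V ← 31.72 m/s
adjust_throttle(-1673): rpm ← 10158 -1673 = 8485
adjust_airspeed(-6.13): V ← 31.72 -6.13 = 25.59 m/s
adjust_throttle(-401): rpm ← 8485 -401 = 8084
adjust_airspeed(+11.45): V ← 25.59 +11.45 = 37.04 m/s
adjust_throttle(+559): rpm ← 8084 +559 = 8643
final state: V = 37.04 m/s, rpm = 8643 → n = rpm/60 = 144.050000 rev/s
J = V / (n·D) = 37.04 / (144.050000 × 2.022) = 0.127168
regime bands: climb J<0.3563 | cruise [0.3563, 0.7127) | windmill J≥0.7127
J = 0.1272 → climb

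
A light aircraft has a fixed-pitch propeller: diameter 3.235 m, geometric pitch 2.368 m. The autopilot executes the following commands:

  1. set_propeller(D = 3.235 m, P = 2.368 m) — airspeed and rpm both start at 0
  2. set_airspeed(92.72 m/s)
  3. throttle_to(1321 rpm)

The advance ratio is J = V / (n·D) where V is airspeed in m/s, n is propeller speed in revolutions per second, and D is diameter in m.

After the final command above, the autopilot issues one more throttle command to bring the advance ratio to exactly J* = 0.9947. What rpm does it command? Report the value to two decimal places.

rpm = 1728.85

set_propeller: D = 3.235 m, P = 2.368 m (p = P/D = 0.731994); state ← (V=0, rpm=0)
set_airspeed(92.72): V ← 92.72 m/s
throttle_to(1321): rpm ← 1321
final state: V = 92.72 m/s, rpm = 1321 → n = rpm/60 = 22.016667 rev/s
target J* = 0.9947; solve J* = V/(n·D) for n: n = V/(J*·D) = 92.72/(0.9947 × 3.235) = 28.814230 rev/s
rpm = 60·n = 1728.853806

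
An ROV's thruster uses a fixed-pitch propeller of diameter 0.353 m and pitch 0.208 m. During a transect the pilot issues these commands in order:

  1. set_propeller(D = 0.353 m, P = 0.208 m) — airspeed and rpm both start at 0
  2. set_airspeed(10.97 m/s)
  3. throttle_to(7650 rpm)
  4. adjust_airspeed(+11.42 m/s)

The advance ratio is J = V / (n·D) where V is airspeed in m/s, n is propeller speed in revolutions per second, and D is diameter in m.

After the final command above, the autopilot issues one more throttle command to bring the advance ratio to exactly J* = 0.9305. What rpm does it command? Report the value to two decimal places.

rpm = 4089.91

set_propeller: D = 0.353 m, P = 0.208 m (p = P/D = 0.589235); state ← (V=0, rpm=0)
set_airspeed(10.97): V ← 10.97 m/s
throttle_to(7650): rpm ← 7650
adjust_airspeed(+11.42): V ← 10.97 +11.42 = 22.39 m/s
final state: V = 22.39 m/s, rpm = 7650 → n = rpm/60 = 127.500000 rev/s
target J* = 0.9305; solve J* = V/(n·D) for n: n = V/(J*·D) = 22.39/(0.9305 × 0.353) = 68.165247 rev/s
rpm = 60·n = 4089.914801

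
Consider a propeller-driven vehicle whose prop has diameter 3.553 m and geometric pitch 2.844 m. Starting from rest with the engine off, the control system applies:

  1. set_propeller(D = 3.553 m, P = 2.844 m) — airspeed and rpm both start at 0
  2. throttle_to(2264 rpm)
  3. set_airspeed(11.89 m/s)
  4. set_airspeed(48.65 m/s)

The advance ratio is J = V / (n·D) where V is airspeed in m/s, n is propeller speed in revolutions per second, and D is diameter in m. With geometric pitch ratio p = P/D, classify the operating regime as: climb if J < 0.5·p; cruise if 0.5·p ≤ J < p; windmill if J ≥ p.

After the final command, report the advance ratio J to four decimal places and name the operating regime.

J = 0.3629, regime = climb

set_propeller: D = 3.553 m, P = 2.844 m (p = P/D = 0.800450); state ← (V=0, rpm=0)
throttle_to(2264): rpm ← 2264
set_airspeed(11.89): V ← 11.89 m/s
set_airspeed(48.65): V ← 48.65 m/s
final state: V = 48.65 m/s, rpm = 2264 → n = rpm/60 = 37.733333 rev/s
J = V / (n·D) = 48.65 / (37.733333 × 3.553) = 0.362880
regime bands: climb J<0.4002 | cruise [0.4002, 0.8005) | windmill J≥0.8005
J = 0.3629 → climb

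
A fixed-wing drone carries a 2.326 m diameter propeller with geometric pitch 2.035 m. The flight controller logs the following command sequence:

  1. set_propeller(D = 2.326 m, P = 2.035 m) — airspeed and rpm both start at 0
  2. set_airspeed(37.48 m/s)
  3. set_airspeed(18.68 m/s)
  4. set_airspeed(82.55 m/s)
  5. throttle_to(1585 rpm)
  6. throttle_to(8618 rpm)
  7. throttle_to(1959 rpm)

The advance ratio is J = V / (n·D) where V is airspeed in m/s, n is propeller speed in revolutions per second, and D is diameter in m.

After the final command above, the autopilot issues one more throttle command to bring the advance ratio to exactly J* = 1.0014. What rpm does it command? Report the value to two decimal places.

rpm = 2126.43

set_propeller: D = 2.326 m, P = 2.035 m (p = P/D = 0.874893); state ← (V=0, rpm=0)
set_airspeed(37.48): V ← 37.48 m/s
set_airspeed(18.68): V ← 18.68 m/s
set_airspeed(82.55): V ← 82.55 m/s
throttle_to(1585): rpm ← 1585
throttle_to(8618): rpm ← 8618
throttle_to(1959): rpm ← 1959
final state: V = 82.55 m/s, rpm = 1959 → n = rpm/60 = 32.650000 rev/s
target J* = 1.0014; solve J* = V/(n·D) for n: n = V/(J*·D) = 82.55/(1.0014 × 2.326) = 35.440495 rev/s
rpm = 60·n = 2126.429705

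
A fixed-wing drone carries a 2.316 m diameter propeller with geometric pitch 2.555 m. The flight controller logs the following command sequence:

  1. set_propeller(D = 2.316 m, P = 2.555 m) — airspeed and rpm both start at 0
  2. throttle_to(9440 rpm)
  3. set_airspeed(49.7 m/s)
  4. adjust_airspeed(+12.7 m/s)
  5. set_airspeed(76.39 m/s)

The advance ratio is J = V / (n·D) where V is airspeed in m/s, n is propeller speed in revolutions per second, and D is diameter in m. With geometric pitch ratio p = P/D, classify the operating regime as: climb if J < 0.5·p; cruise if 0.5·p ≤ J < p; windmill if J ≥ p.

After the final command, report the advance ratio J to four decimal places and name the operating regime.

J = 0.2096, regime = climb

set_propeller: D = 2.316 m, P = 2.555 m (p = P/D = 1.103195); state ← (V=0, rpm=0)
throttle_to(9440): rpm ← 9440
set_airspeed(49.7): V ← 49.7 m/s
adjust_airspeed(+12.7): V ← 49.7 +12.7 = 62.4 m/s
set_airspeed(76.39): V ← 76.39 m/s
final state: V = 76.39 m/s, rpm = 9440 → n = rpm/60 = 157.333333 rev/s
J = V / (n·D) = 76.39 / (157.333333 × 2.316) = 0.209641
regime bands: climb J<0.5516 | cruise [0.5516, 1.1032) | windmill J≥1.1032
J = 0.2096 → climb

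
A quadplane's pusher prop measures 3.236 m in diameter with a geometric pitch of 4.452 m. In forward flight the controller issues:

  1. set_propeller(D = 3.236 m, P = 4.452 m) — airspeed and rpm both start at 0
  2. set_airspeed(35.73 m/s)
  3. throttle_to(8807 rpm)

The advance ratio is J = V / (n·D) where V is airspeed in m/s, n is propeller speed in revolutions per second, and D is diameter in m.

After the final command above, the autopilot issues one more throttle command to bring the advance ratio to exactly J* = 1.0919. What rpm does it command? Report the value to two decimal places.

set_propeller: D = 3.236 m, P = 4.452 m (p = P/D = 1.375773); state ← (V=0, rpm=0)
set_airspeed(35.73): V ← 35.73 m/s
throttle_to(8807): rpm ← 8807
final state: V = 35.73 m/s, rpm = 8807 → n = rpm/60 = 146.783333 rev/s
target J* = 1.0919; solve J* = V/(n·D) for n: n = V/(J*·D) = 35.73/(1.0919 × 3.236) = 10.112107 rev/s
rpm = 60·n = 606.726393

rpm = 606.73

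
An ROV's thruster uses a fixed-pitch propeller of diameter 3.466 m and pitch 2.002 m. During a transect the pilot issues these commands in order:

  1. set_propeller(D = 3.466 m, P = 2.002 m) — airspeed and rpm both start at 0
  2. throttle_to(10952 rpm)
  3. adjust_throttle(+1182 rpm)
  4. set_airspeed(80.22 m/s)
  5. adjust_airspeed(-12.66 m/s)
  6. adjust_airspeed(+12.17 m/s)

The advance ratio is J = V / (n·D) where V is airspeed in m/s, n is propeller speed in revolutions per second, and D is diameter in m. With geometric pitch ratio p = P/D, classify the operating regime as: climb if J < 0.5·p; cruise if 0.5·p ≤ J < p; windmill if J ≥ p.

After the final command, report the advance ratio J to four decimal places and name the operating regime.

set_propeller: D = 3.466 m, P = 2.002 m (p = P/D = 0.577611); state ← (V=0, rpm=0)
throttle_to(10952): rpm ← 10952
adjust_throttle(+1182): rpm ← 10952 +1182 = 12134
set_airspeed(80.22): V ← 80.22 m/s
adjust_airspeed(-12.66): V ← 80.22 -12.66 = 67.56 m/s
adjust_airspeed(+12.17): V ← 67.56 +12.17 = 79.73 m/s
final state: V = 79.73 m/s, rpm = 12134 → n = rpm/60 = 202.233333 rev/s
J = V / (n·D) = 79.73 / (202.233333 × 3.466) = 0.113747
regime bands: climb J<0.2888 | cruise [0.2888, 0.5776) | windmill J≥0.5776
J = 0.1137 → climb

J = 0.1137, regime = climb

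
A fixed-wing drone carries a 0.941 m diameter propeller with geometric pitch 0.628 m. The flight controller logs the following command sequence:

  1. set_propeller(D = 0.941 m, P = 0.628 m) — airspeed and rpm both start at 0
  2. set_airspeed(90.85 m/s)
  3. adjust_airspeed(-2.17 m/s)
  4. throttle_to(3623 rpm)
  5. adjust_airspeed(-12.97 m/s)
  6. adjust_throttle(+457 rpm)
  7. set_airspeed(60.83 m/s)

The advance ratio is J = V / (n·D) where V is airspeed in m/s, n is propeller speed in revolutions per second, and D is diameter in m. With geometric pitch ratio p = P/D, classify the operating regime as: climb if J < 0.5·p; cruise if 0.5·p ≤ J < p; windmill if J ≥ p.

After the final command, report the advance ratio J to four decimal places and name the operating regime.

set_propeller: D = 0.941 m, P = 0.628 m (p = P/D = 0.667375); state ← (V=0, rpm=0)
set_airspeed(90.85): V ← 90.85 m/s
adjust_airspeed(-2.17): V ← 90.85 -2.17 = 88.68 m/s
throttle_to(3623): rpm ← 3623
adjust_airspeed(-12.97): V ← 88.68 -12.97 = 75.71 m/s
adjust_throttle(+457): rpm ← 3623 +457 = 4080
set_airspeed(60.83): V ← 60.83 m/s
final state: V = 60.83 m/s, rpm = 4080 → n = rpm/60 = 68.000000 rev/s
J = V / (n·D) = 60.83 / (68.000000 × 0.941) = 0.950647
regime bands: climb J<0.3337 | cruise [0.3337, 0.6674) | windmill J≥0.6674
J = 0.9506 → windmill

J = 0.9506, regime = windmill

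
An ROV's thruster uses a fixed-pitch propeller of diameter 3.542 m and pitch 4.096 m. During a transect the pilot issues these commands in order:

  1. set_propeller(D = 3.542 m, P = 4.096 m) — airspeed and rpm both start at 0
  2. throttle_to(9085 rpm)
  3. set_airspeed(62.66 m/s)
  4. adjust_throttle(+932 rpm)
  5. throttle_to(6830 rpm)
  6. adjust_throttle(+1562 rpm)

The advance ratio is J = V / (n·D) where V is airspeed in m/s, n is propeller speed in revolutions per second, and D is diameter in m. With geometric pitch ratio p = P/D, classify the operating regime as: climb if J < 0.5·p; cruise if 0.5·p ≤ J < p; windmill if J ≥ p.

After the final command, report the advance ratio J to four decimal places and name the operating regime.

set_propeller: D = 3.542 m, P = 4.096 m (p = P/D = 1.156409); state ← (V=0, rpm=0)
throttle_to(9085): rpm ← 9085
set_airspeed(62.66): V ← 62.66 m/s
adjust_throttle(+932): rpm ← 9085 +932 = 10017
throttle_to(6830): rpm ← 6830
adjust_throttle(+1562): rpm ← 6830 +1562 = 8392
final state: V = 62.66 m/s, rpm = 8392 → n = rpm/60 = 139.866667 rev/s
J = V / (n·D) = 62.66 / (139.866667 × 3.542) = 0.126482
regime bands: climb J<0.5782 | cruise [0.5782, 1.1564) | windmill J≥1.1564
J = 0.1265 → climb

J = 0.1265, regime = climb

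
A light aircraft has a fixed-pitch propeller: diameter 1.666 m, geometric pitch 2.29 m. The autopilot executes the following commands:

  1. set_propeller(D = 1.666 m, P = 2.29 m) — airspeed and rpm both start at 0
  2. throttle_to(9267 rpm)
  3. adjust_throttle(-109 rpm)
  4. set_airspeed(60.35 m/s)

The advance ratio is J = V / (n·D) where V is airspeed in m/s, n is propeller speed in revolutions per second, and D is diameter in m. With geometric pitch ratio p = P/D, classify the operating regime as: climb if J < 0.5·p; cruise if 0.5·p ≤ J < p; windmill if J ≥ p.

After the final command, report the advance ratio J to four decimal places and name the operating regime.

set_propeller: D = 1.666 m, P = 2.29 m (p = P/D = 1.374550); state ← (V=0, rpm=0)
throttle_to(9267): rpm ← 9267
adjust_throttle(-109): rpm ← 9267 -109 = 9158
set_airspeed(60.35): V ← 60.35 m/s
final state: V = 60.35 m/s, rpm = 9158 → n = rpm/60 = 152.633333 rev/s
J = V / (n·D) = 60.35 / (152.633333 × 1.666) = 0.237330
regime bands: climb J<0.6873 | cruise [0.6873, 1.3745) | windmill J≥1.3745
J = 0.2373 → climb

J = 0.2373, regime = climb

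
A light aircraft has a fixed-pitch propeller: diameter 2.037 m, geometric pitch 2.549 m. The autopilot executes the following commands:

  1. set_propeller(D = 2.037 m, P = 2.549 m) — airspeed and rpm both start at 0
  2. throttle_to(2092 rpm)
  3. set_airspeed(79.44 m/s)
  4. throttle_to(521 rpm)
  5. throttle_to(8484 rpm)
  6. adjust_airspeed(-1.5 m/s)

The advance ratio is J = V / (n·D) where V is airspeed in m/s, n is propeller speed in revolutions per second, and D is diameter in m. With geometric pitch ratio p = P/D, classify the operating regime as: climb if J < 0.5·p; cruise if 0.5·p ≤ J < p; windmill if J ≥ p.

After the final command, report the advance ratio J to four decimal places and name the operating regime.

set_propeller: D = 2.037 m, P = 2.549 m (p = P/D = 1.251350); state ← (V=0, rpm=0)
throttle_to(2092): rpm ← 2092
set_airspeed(79.44): V ← 79.44 m/s
throttle_to(521): rpm ← 521
throttle_to(8484): rpm ← 8484
adjust_airspeed(-1.5): V ← 79.44 -1.5 = 77.94 m/s
final state: V = 77.94 m/s, rpm = 8484 → n = rpm/60 = 141.400000 rev/s
J = V / (n·D) = 77.94 / (141.400000 × 2.037) = 0.270595
regime bands: climb J<0.6257 | cruise [0.6257, 1.2514) | windmill J≥1.2514
J = 0.2706 → climb

J = 0.2706, regime = climb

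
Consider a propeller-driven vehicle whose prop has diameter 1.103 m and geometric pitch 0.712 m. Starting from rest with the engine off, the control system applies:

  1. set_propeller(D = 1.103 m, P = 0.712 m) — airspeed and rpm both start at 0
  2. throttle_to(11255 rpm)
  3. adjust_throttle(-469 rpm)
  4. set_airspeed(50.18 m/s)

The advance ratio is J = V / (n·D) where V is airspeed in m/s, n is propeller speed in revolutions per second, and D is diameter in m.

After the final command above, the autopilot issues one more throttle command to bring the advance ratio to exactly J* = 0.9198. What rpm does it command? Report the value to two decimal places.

rpm = 2967.65

set_propeller: D = 1.103 m, P = 0.712 m (p = P/D = 0.645512); state ← (V=0, rpm=0)
throttle_to(11255): rpm ← 11255
adjust_throttle(-469): rpm ← 11255 -469 = 10786
set_airspeed(50.18): V ← 50.18 m/s
final state: V = 50.18 m/s, rpm = 10786 → n = rpm/60 = 179.766667 rev/s
target J* = 0.9198; solve J* = V/(n·D) for n: n = V/(J*·D) = 50.18/(0.9198 × 1.103) = 49.460869 rev/s
rpm = 60·n = 2967.652119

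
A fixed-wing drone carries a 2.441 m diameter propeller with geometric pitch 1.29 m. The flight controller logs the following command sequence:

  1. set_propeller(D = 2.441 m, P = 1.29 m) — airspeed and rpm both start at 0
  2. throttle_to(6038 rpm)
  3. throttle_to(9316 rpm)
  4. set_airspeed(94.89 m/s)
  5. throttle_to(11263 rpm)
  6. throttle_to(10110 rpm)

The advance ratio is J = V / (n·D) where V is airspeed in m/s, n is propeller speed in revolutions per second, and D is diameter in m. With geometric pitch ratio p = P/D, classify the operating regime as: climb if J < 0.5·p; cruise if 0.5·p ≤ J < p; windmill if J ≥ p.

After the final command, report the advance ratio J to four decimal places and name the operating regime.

J = 0.2307, regime = climb

set_propeller: D = 2.441 m, P = 1.29 m (p = P/D = 0.528472); state ← (V=0, rpm=0)
throttle_to(6038): rpm ← 6038
throttle_to(9316): rpm ← 9316
set_airspeed(94.89): V ← 94.89 m/s
throttle_to(11263): rpm ← 11263
throttle_to(10110): rpm ← 10110
final state: V = 94.89 m/s, rpm = 10110 → n = rpm/60 = 168.500000 rev/s
J = V / (n·D) = 94.89 / (168.500000 × 2.441) = 0.230703
regime bands: climb J<0.2642 | cruise [0.2642, 0.5285) | windmill J≥0.5285
J = 0.2307 → climb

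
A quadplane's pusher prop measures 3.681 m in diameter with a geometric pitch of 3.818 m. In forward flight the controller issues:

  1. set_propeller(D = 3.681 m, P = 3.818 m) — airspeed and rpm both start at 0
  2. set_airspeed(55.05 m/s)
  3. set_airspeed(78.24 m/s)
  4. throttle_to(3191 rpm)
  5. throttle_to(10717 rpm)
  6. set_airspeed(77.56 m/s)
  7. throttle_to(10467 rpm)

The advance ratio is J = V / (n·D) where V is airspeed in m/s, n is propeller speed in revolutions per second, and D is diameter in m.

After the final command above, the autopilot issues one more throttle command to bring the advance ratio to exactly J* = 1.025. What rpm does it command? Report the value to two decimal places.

rpm = 1233.39

set_propeller: D = 3.681 m, P = 3.818 m (p = P/D = 1.037218); state ← (V=0, rpm=0)
set_airspeed(55.05): V ← 55.05 m/s
set_airspeed(78.24): V ← 78.24 m/s
throttle_to(3191): rpm ← 3191
throttle_to(10717): rpm ← 10717
set_airspeed(77.56): V ← 77.56 m/s
throttle_to(10467): rpm ← 10467
final state: V = 77.56 m/s, rpm = 10467 → n = rpm/60 = 174.450000 rev/s
target J* = 1.025; solve J* = V/(n·D) for n: n = V/(J*·D) = 77.56/(1.025 × 3.681) = 20.556450 rev/s
rpm = 60·n = 1233.387004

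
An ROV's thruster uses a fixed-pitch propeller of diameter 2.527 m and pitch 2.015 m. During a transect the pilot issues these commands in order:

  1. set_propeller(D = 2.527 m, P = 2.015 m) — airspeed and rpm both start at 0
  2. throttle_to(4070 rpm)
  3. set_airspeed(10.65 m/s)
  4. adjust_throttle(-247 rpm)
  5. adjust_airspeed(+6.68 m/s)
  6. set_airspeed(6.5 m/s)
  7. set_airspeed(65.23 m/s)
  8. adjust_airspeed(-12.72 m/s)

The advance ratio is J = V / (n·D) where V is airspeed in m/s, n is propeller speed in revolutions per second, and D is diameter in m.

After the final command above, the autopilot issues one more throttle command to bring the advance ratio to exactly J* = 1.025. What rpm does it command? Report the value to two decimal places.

rpm = 1216.37

set_propeller: D = 2.527 m, P = 2.015 m (p = P/D = 0.797388); state ← (V=0, rpm=0)
throttle_to(4070): rpm ← 4070
set_airspeed(10.65): V ← 10.65 m/s
adjust_throttle(-247): rpm ← 4070 -247 = 3823
adjust_airspeed(+6.68): V ← 10.65 +6.68 = 17.33 m/s
set_airspeed(6.5): V ← 6.5 m/s
set_airspeed(65.23): V ← 65.23 m/s
adjust_airspeed(-12.72): V ← 65.23 -12.72 = 52.51 m/s
final state: V = 52.51 m/s, rpm = 3823 → n = rpm/60 = 63.716667 rev/s
target J* = 1.025; solve J* = V/(n·D) for n: n = V/(J*·D) = 52.51/(1.025 × 2.527) = 20.272761 rev/s
rpm = 60·n = 1216.365690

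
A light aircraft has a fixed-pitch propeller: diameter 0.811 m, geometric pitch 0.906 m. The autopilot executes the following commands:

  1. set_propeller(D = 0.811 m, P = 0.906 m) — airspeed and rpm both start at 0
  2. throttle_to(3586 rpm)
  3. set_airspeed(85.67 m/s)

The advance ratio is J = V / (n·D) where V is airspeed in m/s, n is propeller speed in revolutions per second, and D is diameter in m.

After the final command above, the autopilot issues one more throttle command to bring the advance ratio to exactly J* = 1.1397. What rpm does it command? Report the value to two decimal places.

set_propeller: D = 0.811 m, P = 0.906 m (p = P/D = 1.117139); state ← (V=0, rpm=0)
throttle_to(3586): rpm ← 3586
set_airspeed(85.67): V ← 85.67 m/s
final state: V = 85.67 m/s, rpm = 3586 → n = rpm/60 = 59.766667 rev/s
target J* = 1.1397; solve J* = V/(n·D) for n: n = V/(J*·D) = 85.67/(1.1397 × 0.811) = 92.686688 rev/s
rpm = 60·n = 5561.201290

rpm = 5561.20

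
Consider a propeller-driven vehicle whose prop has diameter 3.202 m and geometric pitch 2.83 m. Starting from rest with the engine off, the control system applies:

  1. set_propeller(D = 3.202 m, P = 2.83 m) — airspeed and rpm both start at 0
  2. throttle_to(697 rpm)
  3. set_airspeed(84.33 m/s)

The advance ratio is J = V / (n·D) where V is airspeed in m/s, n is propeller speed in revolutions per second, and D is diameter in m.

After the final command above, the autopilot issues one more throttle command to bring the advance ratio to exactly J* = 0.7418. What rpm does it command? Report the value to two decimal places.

rpm = 2130.22

set_propeller: D = 3.202 m, P = 2.83 m (p = P/D = 0.883823); state ← (V=0, rpm=0)
throttle_to(697): rpm ← 697
set_airspeed(84.33): V ← 84.33 m/s
final state: V = 84.33 m/s, rpm = 697 → n = rpm/60 = 11.616667 rev/s
target J* = 0.7418; solve J* = V/(n·D) for n: n = V/(J*·D) = 84.33/(0.7418 × 3.202) = 35.503727 rev/s
rpm = 60·n = 2130.223612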